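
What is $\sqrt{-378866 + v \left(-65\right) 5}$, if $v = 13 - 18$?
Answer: $i \sqrt{377241} \approx 614.2 i$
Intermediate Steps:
$v = -5$ ($v = 13 - 18 = -5$)
$\sqrt{-378866 + v \left(-65\right) 5} = \sqrt{-378866 + \left(-5\right) \left(-65\right) 5} = \sqrt{-378866 + 325 \cdot 5} = \sqrt{-378866 + 1625} = \sqrt{-377241} = i \sqrt{377241}$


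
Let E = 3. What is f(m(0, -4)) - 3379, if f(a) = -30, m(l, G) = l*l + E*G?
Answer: -3409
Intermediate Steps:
m(l, G) = l² + 3*G (m(l, G) = l*l + 3*G = l² + 3*G)
f(m(0, -4)) - 3379 = -30 - 3379 = -3409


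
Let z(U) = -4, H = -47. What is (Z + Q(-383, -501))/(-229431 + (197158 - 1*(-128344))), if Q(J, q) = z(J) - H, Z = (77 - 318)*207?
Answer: -49844/96071 ≈ -0.51882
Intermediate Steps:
Z = -49887 (Z = -241*207 = -49887)
Q(J, q) = 43 (Q(J, q) = -4 - 1*(-47) = -4 + 47 = 43)
(Z + Q(-383, -501))/(-229431 + (197158 - 1*(-128344))) = (-49887 + 43)/(-229431 + (197158 - 1*(-128344))) = -49844/(-229431 + (197158 + 128344)) = -49844/(-229431 + 325502) = -49844/96071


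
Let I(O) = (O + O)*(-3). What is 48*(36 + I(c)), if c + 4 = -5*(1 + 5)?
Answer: 11520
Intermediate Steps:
c = -34 (c = -4 - 5*(1 + 5) = -4 - 5*6 = -4 - 30 = -34)
I(O) = -6*O (I(O) = (2*O)*(-3) = -6*O)
48*(36 + I(c)) = 48*(36 - 6*(-34)) = 48*(36 + 204) = 48*240 = 11520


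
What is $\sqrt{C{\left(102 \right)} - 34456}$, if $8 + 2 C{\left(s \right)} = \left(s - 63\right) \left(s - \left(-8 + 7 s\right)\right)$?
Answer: $i \sqrt{46238} \approx 215.03 i$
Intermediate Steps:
$C{\left(s \right)} = -4 + \frac{\left(-63 + s\right) \left(8 - 6 s\right)}{2}$ ($C{\left(s \right)} = -4 + \frac{\left(s - 63\right) \left(s - \left(-8 + 7 s\right)\right)}{2} = -4 + \frac{\left(-63 + s\right) \left(8 - 6 s\right)}{2}$)
$\sqrt{C{\left(102 \right)} - 34456} = \sqrt{\left(-256 - 3 \cdot 102^{2} + 193 \cdot 102\right) - 34456} = \sqrt{\left(-256 - 31212 + 19686\right) - 34456} = \sqrt{-11782 - 34456} = \sqrt{-46238} = i \sqrt{46238}$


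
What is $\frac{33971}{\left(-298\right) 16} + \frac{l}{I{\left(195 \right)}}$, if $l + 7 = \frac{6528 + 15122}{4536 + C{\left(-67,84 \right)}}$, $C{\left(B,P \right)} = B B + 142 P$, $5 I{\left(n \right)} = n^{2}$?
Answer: $- \frac{416445556211}{58443783840} \approx -7.1256$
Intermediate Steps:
$I{\left(n \right)} = \frac{n^{2}}{5}$
$C{\left(B,P \right)} = B^{2} + 142 P$
$l = - \frac{125021}{20953}$ ($l = -7 + \frac{6528 + 15122}{4536 + \left(\left(-67\right)^{2} + 142 \cdot 84\right)} = -7 + \frac{21650}{4536 + \left(4489 + 11928\right)} = -7 + \frac{21650}{4536 + 16417} = -7 + \frac{21650}{20953} = - \frac{125021}{20953} \approx -5.9667$)
$\frac{33971}{\left(-298\right) 16} + \frac{l}{I{\left(195 \right)}} = \frac{33971}{\left(-298\right) 16} - \frac{125021}{20953 \frac{195^{2}}{5}} = \frac{33971}{-4768} - \frac{125021}{20953 \cdot \frac{1}{5} \cdot 38025} = 33971 \left(- \frac{1}{4768}\right) - \frac{125021}{20953 \cdot 7605} = - \frac{33971}{4768} - \frac{9617}{12257505} = - \frac{416445556211}{58443783840}$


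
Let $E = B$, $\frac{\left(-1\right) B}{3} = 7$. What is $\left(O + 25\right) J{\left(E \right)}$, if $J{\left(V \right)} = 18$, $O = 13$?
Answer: $684$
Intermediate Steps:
$B = -21$ ($B = \left(-3\right) 7 = -21$)
$E = -21$
$\left(O + 25\right) J{\left(E \right)} = \left(13 + 25\right) 18 = 38 \cdot 18 = 684$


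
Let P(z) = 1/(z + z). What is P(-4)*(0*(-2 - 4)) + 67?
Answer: 67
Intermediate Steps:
P(z) = 1/(2*z)
P(-4)*(0*(-2 - 4)) + 67 = ((½)/(-4))*(0*(-2 - 4)) + 67 = ((½)*(-¼))*(0*(-6)) + 67 = -⅛*0 + 67 = 0 + 67 = 67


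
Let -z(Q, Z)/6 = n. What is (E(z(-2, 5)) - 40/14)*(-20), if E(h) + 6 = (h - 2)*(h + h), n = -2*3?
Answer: -341480/7 ≈ -48783.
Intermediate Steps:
n = -6
z(Q, Z) = 36 (z(Q, Z) = -6*(-6) = 36)
E(h) = -6 + 2*h*(-2 + h) (E(h) = -6 + (h - 2)*(h + h) = -6 + (-2 + h)*(2*h) = -6 + 2*h*(-2 + h))
(E(z(-2, 5)) - 40/14)*(-20) = ((-6 - 4*36 + 2*36²) - 40/14)*(-20) = ((-6 - 144 + 2*1296) - 40*1/14)*(-20) = ((-6 - 144 + 2592) - 20/7)*(-20) = (2442 - 20/7)*(-20) = (17074/7)*(-20) = -341480/7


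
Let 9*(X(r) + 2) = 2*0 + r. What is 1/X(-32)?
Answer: -9/50 ≈ -0.18000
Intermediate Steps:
X(r) = -2 + r/9 (X(r) = -2 + (2*0 + r)/9 = -2 + (0 + r)/9 = -2 + r/9)
1/X(-32) = 1/(-2 + (⅑)*(-32)) = 1/(-2 - 32/9) = 1/(-50/9) = -9/50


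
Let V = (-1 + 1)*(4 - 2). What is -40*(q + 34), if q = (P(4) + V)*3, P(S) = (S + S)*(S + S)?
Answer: -9040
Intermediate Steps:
V = 0 (V = 0*2 = 0)
P(S) = 4*S² (P(S) = (2*S)*(2*S) = 4*S²)
q = 192 (q = (4*4² + 0)*3 = (4*16 + 0)*3 = (64 + 0)*3 = 64*3 = 192)
-40*(q + 34) = -40*(192 + 34) = -40*226 = -9040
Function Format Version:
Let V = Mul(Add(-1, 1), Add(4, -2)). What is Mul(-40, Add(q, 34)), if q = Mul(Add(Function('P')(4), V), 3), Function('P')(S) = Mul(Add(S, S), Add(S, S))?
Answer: -9040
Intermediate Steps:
V = 0 (V = Mul(0, 2) = 0)
Function('P')(S) = Mul(4, Pow(S, 2)) (Function('P')(S) = Mul(Mul(2, S), Mul(2, S)) = Mul(4, Pow(S, 2)))
q = 192 (q = Mul(Add(Mul(4, Pow(4, 2)), 0), 3) = Mul(Add(Mul(4, 16), 0), 3) = Mul(Add(64, 0), 3) = Mul(64, 3) = 192)
Mul(-40, Add(q, 34)) = Mul(-40, Add(192, 34)) = Mul(-40, 226) = -9040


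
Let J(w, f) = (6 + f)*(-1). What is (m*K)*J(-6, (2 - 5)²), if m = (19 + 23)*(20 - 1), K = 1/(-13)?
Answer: 11970/13 ≈ 920.77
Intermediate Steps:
K = -1/13 ≈ -0.076923
J(w, f) = -6 - f
m = 798 (m = 42*19 = 798)
(m*K)*J(-6, (2 - 5)²) = (798*(-1/13))*(-6 - (2 - 5)²) = -798*(-6 - 1*(-3)²)/13 = -798*(-6 - 1*9)/13 = -798*(-6 - 9)/13 = -798/13*(-15) = 11970/13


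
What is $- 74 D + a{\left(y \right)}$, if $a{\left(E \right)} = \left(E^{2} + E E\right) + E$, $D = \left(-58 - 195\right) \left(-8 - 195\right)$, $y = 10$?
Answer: $-3800356$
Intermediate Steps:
$D = 51359$ ($D = \left(-253\right) \left(-203\right) = 51359$)
$a{\left(E \right)} = E + 2 E^{2}$ ($a{\left(E \right)} = \left(E^{2} + E^{2}\right) + E = 2 E^{2} + E = E + 2 E^{2}$)
$- 74 D + a{\left(y \right)} = \left(-74\right) 51359 + 10 \left(1 + 2 \cdot 10\right) = -3800566 + 10 \left(1 + 20\right) = -3800566 + 10 \cdot 21 = -3800566 + 210 = -3800356$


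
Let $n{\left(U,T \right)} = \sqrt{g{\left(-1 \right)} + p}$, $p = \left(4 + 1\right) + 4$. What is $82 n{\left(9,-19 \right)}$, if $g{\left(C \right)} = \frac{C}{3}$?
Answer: $\frac{82 \sqrt{78}}{3} \approx 241.4$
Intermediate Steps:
$g{\left(C \right)} = \frac{C}{3}$ ($g{\left(C \right)} = C \frac{1}{3} = \frac{C}{3}$)
$p = 9$ ($p = 5 + 4 = 9$)
$n{\left(U,T \right)} = \frac{\sqrt{78}}{3}$ ($n{\left(U,T \right)} = \sqrt{\frac{1}{3} \left(-1\right) + 9} = \sqrt{- \frac{1}{3} + 9} = \sqrt{\frac{26}{3}} = \frac{\sqrt{78}}{3}$)
$82 n{\left(9,-19 \right)} = 82 \frac{\sqrt{78}}{3} = \frac{82 \sqrt{78}}{3}$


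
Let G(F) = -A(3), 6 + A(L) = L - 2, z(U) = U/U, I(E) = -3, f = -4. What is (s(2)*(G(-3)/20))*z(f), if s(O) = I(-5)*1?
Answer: -¾ ≈ -0.75000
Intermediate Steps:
z(U) = 1
A(L) = -8 + L (A(L) = -6 + (L - 2) = -6 + (-2 + L) = -8 + L)
s(O) = -3 (s(O) = -3*1 = -3)
G(F) = 5 (G(F) = -(-8 + 3) = -1*(-5) = 5)
(s(2)*(G(-3)/20))*z(f) = -15/20*1 = -3*¼*1 = -¾*1 = -¾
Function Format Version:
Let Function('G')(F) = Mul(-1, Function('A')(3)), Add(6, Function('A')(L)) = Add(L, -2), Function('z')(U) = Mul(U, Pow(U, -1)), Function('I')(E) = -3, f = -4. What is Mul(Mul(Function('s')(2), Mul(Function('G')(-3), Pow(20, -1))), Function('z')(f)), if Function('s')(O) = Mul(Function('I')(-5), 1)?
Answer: Rational(-3, 4) ≈ -0.75000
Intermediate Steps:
Function('z')(U) = 1
Function('A')(L) = Add(-8, L) (Function('A')(L) = Add(-6, Add(L, -2)) = Add(-6, Add(-2, L)) = Add(-8, L))
Function('s')(O) = -3 (Function('s')(O) = Mul(-3, 1) = -3)
Function('G')(F) = 5 (Function('G')(F) = Mul(-1, Add(-8, 3)) = Mul(-1, -5) = 5)
Mul(Mul(Function('s')(2), Mul(Function('G')(-3), Pow(20, -1))), Function('z')(f)) = Mul(Mul(-3, Mul(5, Pow(20, -1))), 1) = Mul(Mul(-3, Mul(5, Rational(1, 20))), 1) = Mul(Mul(-3, Rational(1, 4)), 1) = Mul(Rational(-3, 4), 1) = Rational(-3, 4)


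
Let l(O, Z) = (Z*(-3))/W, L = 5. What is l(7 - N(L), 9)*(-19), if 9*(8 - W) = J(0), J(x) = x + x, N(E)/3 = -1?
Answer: 513/8 ≈ 64.125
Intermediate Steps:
N(E) = -3 (N(E) = 3*(-1) = -3)
J(x) = 2*x
W = 8 (W = 8 - 2*0/9 = 8 - ⅑*0 = 8 + 0 = 8)
l(O, Z) = -3*Z/8 (l(O, Z) = (Z*(-3))/8 = -3*Z*(⅛) = -3*Z/8)
l(7 - N(L), 9)*(-19) = -3/8*9*(-19) = -27/8*(-19) = 513/8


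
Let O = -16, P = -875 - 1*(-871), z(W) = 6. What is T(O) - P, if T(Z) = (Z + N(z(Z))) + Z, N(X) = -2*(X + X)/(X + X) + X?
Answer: -24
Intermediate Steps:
P = -4 (P = -875 + 871 = -4)
N(X) = -2 + X (N(X) = -2*2*X/(2*X) + X = -2*2*X*1/(2*X) + X = -2*1 + X = -2 + X)
T(Z) = 4 + 2*Z (T(Z) = (Z + (-2 + 6)) + Z = (Z + 4) + Z = (4 + Z) + Z = 4 + 2*Z)
T(O) - P = (4 + 2*(-16)) - 1*(-4) = (4 - 32) + 4 = -28 + 4 = -24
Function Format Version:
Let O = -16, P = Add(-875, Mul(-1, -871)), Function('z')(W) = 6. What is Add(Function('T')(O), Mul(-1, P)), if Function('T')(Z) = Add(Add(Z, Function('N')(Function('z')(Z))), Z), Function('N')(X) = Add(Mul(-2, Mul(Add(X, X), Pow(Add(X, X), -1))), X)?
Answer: -24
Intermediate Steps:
P = -4 (P = Add(-875, 871) = -4)
Function('N')(X) = Add(-2, X) (Function('N')(X) = Add(Mul(-2, Mul(Mul(2, X), Pow(Mul(2, X), -1))), X) = Add(Mul(-2, Mul(Mul(2, X), Mul(Rational(1, 2), Pow(X, -1)))), X) = Add(Mul(-2, 1), X) = Add(-2, X))
Function('T')(Z) = Add(4, Mul(2, Z)) (Function('T')(Z) = Add(Add(Z, Add(-2, 6)), Z) = Add(Add(Z, 4), Z) = Add(Add(4, Z), Z) = Add(4, Mul(2, Z)))
Add(Function('T')(O), Mul(-1, P)) = Add(Add(4, Mul(2, -16)), Mul(-1, -4)) = Add(Add(4, -32), 4) = Add(-28, 4) = -24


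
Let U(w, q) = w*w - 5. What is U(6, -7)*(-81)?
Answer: -2511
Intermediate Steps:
U(w, q) = -5 + w**2 (U(w, q) = w**2 - 5 = -5 + w**2)
U(6, -7)*(-81) = (-5 + 6**2)*(-81) = (-5 + 36)*(-81) = 31*(-81) = -2511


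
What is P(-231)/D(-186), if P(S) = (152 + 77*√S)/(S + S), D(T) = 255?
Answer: -76/58905 - I*√231/1530 ≈ -0.0012902 - 0.0099338*I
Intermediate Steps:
P(S) = (152 + 77*√S)/(2*S) (P(S) = (152 + 77*√S)/((2*S)) = (152 + 77*√S)*(1/(2*S)) = (152 + 77*√S)/(2*S))
P(-231)/D(-186) = (76/(-231) + 77/(2*√(-231)))/255 = (76*(-1/231) + 77*(-I*√231/231)/2)*(1/255) = (-76/231 - I*√231/6)*(1/255) = -76/58905 - I*√231/1530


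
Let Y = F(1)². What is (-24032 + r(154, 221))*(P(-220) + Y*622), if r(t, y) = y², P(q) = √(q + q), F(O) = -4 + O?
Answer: 138880782 + 49618*I*√110 ≈ 1.3888e+8 + 5.204e+5*I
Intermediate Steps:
Y = 9 (Y = (-4 + 1)² = (-3)² = 9)
P(q) = √2*√q (P(q) = √(2*q) = √2*√q)
(-24032 + r(154, 221))*(P(-220) + Y*622) = (-24032 + 221²)*(√2*√(-220) + 9*622) = (-24032 + 48841)*(√2*(2*I*√55) + 5598) = 24809*(2*I*√110 + 5598) = 24809*(5598 + 2*I*√110) = 138880782 + 49618*I*√110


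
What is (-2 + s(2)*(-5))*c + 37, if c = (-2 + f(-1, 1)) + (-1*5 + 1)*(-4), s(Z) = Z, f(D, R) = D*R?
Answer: -119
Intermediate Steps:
c = 13 (c = (-2 - 1*1) + (-1*5 + 1)*(-4) = (-2 - 1) + (-5 + 1)*(-4) = -3 - 4*(-4) = -3 + 16 = 13)
(-2 + s(2)*(-5))*c + 37 = (-2 + 2*(-5))*13 + 37 = (-2 - 10)*13 + 37 = -12*13 + 37 = -156 + 37 = -119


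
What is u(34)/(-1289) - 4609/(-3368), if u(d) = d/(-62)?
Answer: 184228287/134581912 ≈ 1.3689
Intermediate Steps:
u(d) = -d/62 (u(d) = d*(-1/62) = -d/62)
u(34)/(-1289) - 4609/(-3368) = -1/62*34/(-1289) - 4609/(-3368) = -17/31*(-1/1289) - 4609*(-1/3368) = 17/39959 + 4609/3368 = 184228287/134581912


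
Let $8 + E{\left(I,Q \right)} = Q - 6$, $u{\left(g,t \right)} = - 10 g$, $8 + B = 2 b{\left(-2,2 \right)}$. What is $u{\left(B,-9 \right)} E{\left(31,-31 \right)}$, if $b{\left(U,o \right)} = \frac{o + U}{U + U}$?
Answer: $-3600$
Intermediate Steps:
$b{\left(U,o \right)} = \frac{U + o}{2 U}$
$B = -8$ ($B = -8 + 2 \frac{-2 + 2}{2 \left(-2\right)} = -8 + 2 \cdot \frac{1}{2} \left(- \frac{1}{2}\right) 0 = -8 + 2 \cdot 0 = -8 + 0 = -8$)
$E{\left(I,Q \right)} = -14 + Q$ ($E{\left(I,Q \right)} = -8 + \left(Q - 6\right) = -8 + \left(-6 + Q\right) = -14 + Q$)
$u{\left(B,-9 \right)} E{\left(31,-31 \right)} = \left(-10\right) \left(-8\right) \left(-14 - 31\right) = 80 \left(-45\right) = -3600$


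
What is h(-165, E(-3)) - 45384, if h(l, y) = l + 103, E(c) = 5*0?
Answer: -45446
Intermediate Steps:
E(c) = 0
h(l, y) = 103 + l
h(-165, E(-3)) - 45384 = (103 - 165) - 45384 = -62 - 45384 = -45446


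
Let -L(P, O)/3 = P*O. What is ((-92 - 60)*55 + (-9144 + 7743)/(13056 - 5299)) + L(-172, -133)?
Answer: -597197317/7757 ≈ -76988.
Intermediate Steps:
L(P, O) = -3*O*P (L(P, O) = -3*P*O = -3*O*P)
((-92 - 60)*55 + (-9144 + 7743)/(13056 - 5299)) + L(-172, -133) = ((-92 - 60)*55 + (-9144 + 7743)/(13056 - 5299)) - 3*(-133)*(-172) = (-152*55 - 1401/7757) - 68628 = (-8360 - 1401*1/7757) - 68628 = (-8360 - 1401/7757) - 68628 = -64849921/7757 - 68628 = -597197317/7757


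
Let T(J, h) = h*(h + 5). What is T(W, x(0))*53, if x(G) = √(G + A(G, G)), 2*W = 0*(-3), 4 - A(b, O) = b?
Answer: 742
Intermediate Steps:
A(b, O) = 4 - b
W = 0 (W = (0*(-3))/2 = (½)*0 = 0)
x(G) = 2 (x(G) = √(G + (4 - G)) = √4 = 2)
T(J, h) = h*(5 + h)
T(W, x(0))*53 = (2*(5 + 2))*53 = (2*7)*53 = 14*53 = 742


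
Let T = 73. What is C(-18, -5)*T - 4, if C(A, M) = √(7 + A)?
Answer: -4 + 73*I*√11 ≈ -4.0 + 242.11*I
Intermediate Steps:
C(-18, -5)*T - 4 = √(7 - 18)*73 - 4 = √(-11)*73 - 4 = (I*√11)*73 - 4 = 73*I*√11 - 4 = -4 + 73*I*√11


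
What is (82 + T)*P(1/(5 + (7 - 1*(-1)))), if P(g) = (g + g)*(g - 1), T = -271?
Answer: 4536/169 ≈ 26.840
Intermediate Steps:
P(g) = 2*g*(-1 + g) (P(g) = (2*g)*(-1 + g) = 2*g*(-1 + g))
(82 + T)*P(1/(5 + (7 - 1*(-1)))) = (82 - 271)*(2*(-1 + 1/(5 + (7 - 1*(-1))))/(5 + (7 - 1*(-1)))) = -378*(-1 + 1/(5 + (7 + 1)))/(5 + (7 + 1)) = -378*(-1 + 1/(5 + 8))/(5 + 8) = -378*(-1 + 1/13)/13 = -378*(-12)/(13*13) = -189*(-24/169) = 4536/169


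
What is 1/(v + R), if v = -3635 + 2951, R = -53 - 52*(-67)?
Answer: 1/2747 ≈ 0.00036403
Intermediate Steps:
R = 3431 (R = -53 + 3484 = 3431)
v = -684
1/(v + R) = 1/(-684 + 3431) = 1/2747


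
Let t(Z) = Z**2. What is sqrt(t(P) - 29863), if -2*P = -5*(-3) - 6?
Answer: I*sqrt(119371)/2 ≈ 172.75*I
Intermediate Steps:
P = -9/2 (P = -(-5*(-3) - 6)/2 = -(15 - 6)/2 = -1/2*9 = -9/2 ≈ -4.5000)
sqrt(t(P) - 29863) = sqrt((-9/2)**2 - 29863) = sqrt(81/4 - 29863) = sqrt(-119371/4) = I*sqrt(119371)/2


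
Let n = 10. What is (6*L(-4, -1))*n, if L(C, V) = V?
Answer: -60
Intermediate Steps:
(6*L(-4, -1))*n = (6*(-1))*10 = -6*10 = -60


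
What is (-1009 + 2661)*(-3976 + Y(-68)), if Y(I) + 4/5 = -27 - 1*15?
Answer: -33195288/5 ≈ -6.6391e+6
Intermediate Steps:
Y(I) = -214/5 (Y(I) = -⅘ + (-27 - 1*15) = -⅘ + (-27 - 15) = -⅘ - 42 = -214/5)
(-1009 + 2661)*(-3976 + Y(-68)) = (-1009 + 2661)*(-3976 - 214/5) = 1652*(-20094/5) = -33195288/5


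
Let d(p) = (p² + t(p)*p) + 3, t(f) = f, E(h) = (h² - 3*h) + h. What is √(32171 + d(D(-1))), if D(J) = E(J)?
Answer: 8*√503 ≈ 179.42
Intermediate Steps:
E(h) = h² - 2*h
D(J) = J*(-2 + J)
d(p) = 3 + 2*p² (d(p) = (p² + p*p) + 3 = (p² + p²) + 3 = 2*p² + 3 = 3 + 2*p²)
√(32171 + d(D(-1))) = √(32171 + (3 + 2*(-(-2 - 1))²)) = √(32171 + (3 + 2*(-1*(-3))²)) = √(32171 + (3 + 2*3²)) = √(32171 + (3 + 2*9)) = √(32171 + (3 + 18)) = √(32171 + 21) = √32192 = 8*√503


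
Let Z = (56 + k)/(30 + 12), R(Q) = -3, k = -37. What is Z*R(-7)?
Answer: -19/14 ≈ -1.3571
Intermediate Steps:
Z = 19/42 (Z = (56 - 37)/(30 + 12) = 19/42 ≈ 0.45238)
Z*R(-7) = (19/42)*(-3) = -19/14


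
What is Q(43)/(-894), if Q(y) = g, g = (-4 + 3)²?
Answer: -1/894 ≈ -0.0011186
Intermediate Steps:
g = 1 (g = (-1)² = 1)
Q(y) = 1
Q(43)/(-894) = 1/(-894) = 1*(-1/894) = -1/894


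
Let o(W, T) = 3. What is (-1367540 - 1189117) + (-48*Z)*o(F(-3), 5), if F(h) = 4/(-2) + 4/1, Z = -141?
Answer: -2536353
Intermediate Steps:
F(h) = 2 (F(h) = 4*(-1/2) + 4*1 = -2 + 4 = 2)
(-1367540 - 1189117) + (-48*Z)*o(F(-3), 5) = (-1367540 - 1189117) - 48*(-141)*3 = -2556657 + 6768*3 = -2556657 + 20304 = -2536353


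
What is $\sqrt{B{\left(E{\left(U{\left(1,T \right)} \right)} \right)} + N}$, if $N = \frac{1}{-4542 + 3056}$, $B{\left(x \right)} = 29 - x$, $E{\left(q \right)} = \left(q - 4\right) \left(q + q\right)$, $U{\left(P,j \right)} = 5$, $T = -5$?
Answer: $\frac{3 \sqrt{4661582}}{1486} \approx 4.3588$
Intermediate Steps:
$E{\left(q \right)} = 2 q \left(-4 + q\right)$ ($E{\left(q \right)} = \left(-4 + q\right) 2 q = 2 q \left(-4 + q\right)$)
$N = - \frac{1}{1486}$ ($N = \frac{1}{-1486} = - \frac{1}{1486} \approx -0.00067295$)
$\sqrt{B{\left(E{\left(U{\left(1,T \right)} \right)} \right)} + N} = \sqrt{\left(29 - 2 \cdot 5 \left(-4 + 5\right)\right) - \frac{1}{1486}} = \sqrt{\left(29 - 2 \cdot 5 \cdot 1\right) - \frac{1}{1486}} = \sqrt{\left(29 - 10\right) - \frac{1}{1486}} = \sqrt{19 - \frac{1}{1486}} = \sqrt{\frac{28233}{1486}} = \frac{3 \sqrt{4661582}}{1486}$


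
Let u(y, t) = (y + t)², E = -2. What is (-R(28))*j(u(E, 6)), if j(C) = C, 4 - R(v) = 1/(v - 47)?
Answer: -1232/19 ≈ -64.842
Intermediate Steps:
R(v) = 4 - 1/(-47 + v) (R(v) = 4 - 1/(v - 47) = 4 - 1/(-47 + v))
u(y, t) = (t + y)²
(-R(28))*j(u(E, 6)) = (-(-189 + 4*28)/(-47 + 28))*(6 - 2)² = -(-189 + 112)/(-19)*4² = -(-1)*(-77)/19*16 = -1*77/19*16 = -77/19*16 = -1232/19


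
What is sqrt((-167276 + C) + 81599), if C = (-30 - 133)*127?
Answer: I*sqrt(106378) ≈ 326.16*I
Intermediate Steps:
C = -20701 (C = -163*127 = -20701)
sqrt((-167276 + C) + 81599) = sqrt((-167276 - 20701) + 81599) = sqrt(-187977 + 81599) = sqrt(-106378) = I*sqrt(106378)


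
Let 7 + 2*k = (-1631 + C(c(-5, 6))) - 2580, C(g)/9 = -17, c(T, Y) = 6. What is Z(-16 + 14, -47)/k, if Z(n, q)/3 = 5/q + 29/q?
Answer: 68/68479 ≈ 0.00099301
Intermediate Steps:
C(g) = -153 (C(g) = 9*(-17) = -153)
Z(n, q) = 102/q (Z(n, q) = 3*(5/q + 29/q) = 3*(34/q) = 102/q)
k = -4371/2 (k = -7/2 + ((-1631 - 153) - 2580)/2 = -7/2 + (-1784 - 2580)/2 = -7/2 + (1/2)*(-4364) = -7/2 - 2182 = -4371/2 ≈ -2185.5)
Z(-16 + 14, -47)/k = (102/(-47))/(-4371/2) = (102*(-1/47))*(-2/4371) = -102/47*(-2/4371) = 68/68479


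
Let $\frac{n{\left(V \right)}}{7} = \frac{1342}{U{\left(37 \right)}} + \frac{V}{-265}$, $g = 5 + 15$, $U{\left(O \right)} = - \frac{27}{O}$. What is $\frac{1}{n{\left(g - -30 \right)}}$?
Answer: $- \frac{1431}{18423524} \approx -7.7672 \cdot 10^{-5}$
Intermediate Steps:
$g = 20$
$n{\left(V \right)} = - \frac{347578}{27} - \frac{7 V}{265}$ ($n{\left(V \right)} = 7 \left(\frac{1342}{\left(-27\right) \frac{1}{37}} + \frac{V}{-265}\right) = 7 \left(\frac{1342}{\left(-27\right) \frac{1}{37}} + V \left(- \frac{1}{265}\right)\right) = 7 \left(\frac{1342}{- \frac{27}{37}} - \frac{V}{265}\right) = 7 \left(1342 \left(- \frac{37}{27}\right) - \frac{V}{265}\right) = 7 \left(- \frac{49654}{27} - \frac{V}{265}\right) = - \frac{347578}{27} - \frac{7 V}{265}$)
$\frac{1}{n{\left(g - -30 \right)}} = \frac{1}{- \frac{347578}{27} - \frac{7 \left(20 - -30\right)}{265}} = \frac{1}{- \frac{347578}{27} - \frac{7 \left(20 + 30\right)}{265}} = \frac{1}{- \frac{347578}{27} - \frac{70}{53}} = \frac{1}{- \frac{18423524}{1431}} = - \frac{1431}{18423524}$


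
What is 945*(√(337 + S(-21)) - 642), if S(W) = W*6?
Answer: -606690 + 945*√211 ≈ -5.9296e+5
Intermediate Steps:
S(W) = 6*W
945*(√(337 + S(-21)) - 642) = 945*(√(337 + 6*(-21)) - 642) = 945*(√(337 - 126) - 642) = 945*(√211 - 642) = 945*(-642 + √211) = -606690 + 945*√211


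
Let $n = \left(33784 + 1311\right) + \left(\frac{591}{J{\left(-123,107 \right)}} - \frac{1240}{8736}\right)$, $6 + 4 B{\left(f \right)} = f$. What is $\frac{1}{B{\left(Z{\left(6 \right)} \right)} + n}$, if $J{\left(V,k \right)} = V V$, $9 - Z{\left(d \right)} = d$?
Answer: $\frac{305942}{10736773559} \approx 2.8495 \cdot 10^{-5}$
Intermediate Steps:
$Z{\left(d \right)} = 9 - d$
$J{\left(V,k \right)} = V^{2}$
$B{\left(f \right)} = - \frac{3}{2} + \frac{f}{4}$
$n = \frac{21474006031}{611884}$ ($n = \left(33784 + 1311\right) + \left(\frac{591}{\left(-123\right)^{2}} - \frac{1240}{8736}\right) = 35095 + \left(\frac{591}{15129} - \frac{155}{1092}\right) = 35095 + \left(591 \cdot \frac{1}{15129} - \frac{155}{1092}\right) = 35095 + \left(\frac{197}{5043} - \frac{155}{1092}\right) = 35095 - \frac{62949}{611884} = \frac{21474006031}{611884} \approx 35095.0$)
$\frac{1}{B{\left(Z{\left(6 \right)} \right)} + n} = \frac{1}{\left(- \frac{3}{2} + \frac{9 - 6}{4}\right) + \frac{21474006031}{611884}} = \frac{1}{\left(- \frac{3}{2} + \frac{1}{4} \cdot 3\right) + \frac{21474006031}{611884}} = \frac{1}{\left(- \frac{3}{2} + \frac{3}{4}\right) + \frac{21474006031}{611884}} = \frac{1}{- \frac{3}{4} + \frac{21474006031}{611884}} = \frac{1}{\frac{10736773559}{305942}} = \frac{305942}{10736773559}$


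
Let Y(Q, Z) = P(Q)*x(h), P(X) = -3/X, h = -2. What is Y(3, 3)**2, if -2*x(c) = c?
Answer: 1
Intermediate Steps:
x(c) = -c/2
Y(Q, Z) = -3/Q (Y(Q, Z) = (-3/Q)*(-1/2*(-2)) = -3/Q*1 = -3/Q)
Y(3, 3)**2 = (-3/3)**2 = (-3*1/3)**2 = (-1)**2 = 1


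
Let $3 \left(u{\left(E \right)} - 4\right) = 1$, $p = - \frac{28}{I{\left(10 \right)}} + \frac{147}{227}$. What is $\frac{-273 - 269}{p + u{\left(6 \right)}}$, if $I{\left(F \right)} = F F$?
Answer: $- \frac{9227550}{80033} \approx -115.3$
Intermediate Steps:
$I{\left(F \right)} = F^{2}$
$p = \frac{2086}{5675}$ ($p = - \frac{28}{10^{2}} + \frac{147}{227} = - \frac{28}{100} + 147 \cdot \frac{1}{227} = \left(-28\right) \frac{1}{100} + \frac{147}{227} = - \frac{7}{25} + \frac{147}{227} = \frac{2086}{5675} \approx 0.36758$)
$u{\left(E \right)} = \frac{13}{3}$ ($u{\left(E \right)} = 4 + \frac{1}{3} \cdot 1 = 4 + \frac{1}{3} = \frac{13}{3}$)
$\frac{-273 - 269}{p + u{\left(6 \right)}} = \frac{-273 - 269}{\frac{2086}{5675} + \frac{13}{3}} = - \frac{542}{\frac{80033}{17025}} = \left(-542\right) \frac{17025}{80033} = - \frac{9227550}{80033}$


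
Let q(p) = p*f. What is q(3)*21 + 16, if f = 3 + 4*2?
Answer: 709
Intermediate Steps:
f = 11 (f = 3 + 8 = 11)
q(p) = 11*p (q(p) = p*11 = 11*p)
q(3)*21 + 16 = (11*3)*21 + 16 = 33*21 + 16 = 693 + 16 = 709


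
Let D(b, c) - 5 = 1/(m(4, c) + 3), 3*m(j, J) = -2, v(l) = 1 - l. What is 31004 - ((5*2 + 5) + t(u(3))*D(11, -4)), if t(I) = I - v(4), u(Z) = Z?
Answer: 216695/7 ≈ 30956.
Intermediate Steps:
m(j, J) = -⅔ (m(j, J) = (⅓)*(-2) = -⅔)
t(I) = 3 + I (t(I) = I - (1 - 1*4) = I - (1 - 4) = I - 1*(-3) = I + 3 = 3 + I)
D(b, c) = 38/7 (D(b, c) = 5 + 1/(-⅔ + 3) = 5 + 1/(7/3) = 5 + 3/7 = 38/7)
31004 - ((5*2 + 5) + t(u(3))*D(11, -4)) = 31004 - ((5*2 + 5) + (3 + 3)*(38/7)) = 31004 - ((10 + 5) + 6*(38/7)) = 31004 - (15 + 228/7) = 31004 - 1*333/7 = 31004 - 333/7 = 216695/7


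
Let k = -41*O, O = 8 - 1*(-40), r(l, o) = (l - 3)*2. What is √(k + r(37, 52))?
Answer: 10*I*√19 ≈ 43.589*I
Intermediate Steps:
r(l, o) = -6 + 2*l (r(l, o) = (-3 + l)*2 = -6 + 2*l)
O = 48 (O = 8 + 40 = 48)
k = -1968 (k = -41*48 = -1968)
√(k + r(37, 52)) = √(-1968 + (-6 + 2*37)) = √(-1968 + (-6 + 74)) = √(-1968 + 68) = √(-1900) = 10*I*√19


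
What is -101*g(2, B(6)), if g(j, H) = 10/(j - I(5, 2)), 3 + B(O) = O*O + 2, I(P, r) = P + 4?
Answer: 1010/7 ≈ 144.29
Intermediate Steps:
I(P, r) = 4 + P
B(O) = -1 + O**2 (B(O) = -3 + (O*O + 2) = -3 + (O**2 + 2) = -3 + (2 + O**2) = -1 + O**2)
g(j, H) = 10/(-9 + j) (g(j, H) = 10/(j - (4 + 5)) = 10/(j - 1*9) = 10/(j - 9) = 10/(-9 + j))
-101*g(2, B(6)) = -1010/(-9 + 2) = -1010/(-7) = -1010*(-1)/7 = -101*(-10/7) = 1010/7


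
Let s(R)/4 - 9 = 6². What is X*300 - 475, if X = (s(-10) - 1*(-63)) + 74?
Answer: 94625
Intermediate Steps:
s(R) = 180 (s(R) = 36 + 4*6² = 36 + 4*36 = 36 + 144 = 180)
X = 317 (X = (180 - 1*(-63)) + 74 = (180 + 63) + 74 = 243 + 74 = 317)
X*300 - 475 = 317*300 - 475 = 95100 - 475 = 94625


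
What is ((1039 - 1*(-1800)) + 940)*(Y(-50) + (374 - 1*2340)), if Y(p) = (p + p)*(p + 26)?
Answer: 1640086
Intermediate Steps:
Y(p) = 2*p*(26 + p) (Y(p) = (2*p)*(26 + p) = 2*p*(26 + p))
((1039 - 1*(-1800)) + 940)*(Y(-50) + (374 - 1*2340)) = ((1039 - 1*(-1800)) + 940)*(2*(-50)*(26 - 50) + (374 - 1*2340)) = ((1039 + 1800) + 940)*(2*(-50)*(-24) + (374 - 2340)) = (2839 + 940)*(2400 - 1966) = 3779*434 = 1640086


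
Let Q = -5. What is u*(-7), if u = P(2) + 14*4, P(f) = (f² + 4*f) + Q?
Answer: -441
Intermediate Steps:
P(f) = -5 + f² + 4*f (P(f) = (f² + 4*f) - 5 = -5 + f² + 4*f)
u = 63 (u = (-5 + 2² + 4*2) + 14*4 = (-5 + 4 + 8) + 56 = 7 + 56 = 63)
u*(-7) = 63*(-7) = -441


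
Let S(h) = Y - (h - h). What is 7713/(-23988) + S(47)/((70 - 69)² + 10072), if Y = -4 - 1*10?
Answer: -3715661/11506244 ≈ -0.32293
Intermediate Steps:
Y = -14 (Y = -4 - 10 = -14)
S(h) = -14 (S(h) = -14 - (h - h) = -14 - 1*0 = -14 + 0 = -14)
7713/(-23988) + S(47)/((70 - 69)² + 10072) = 7713/(-23988) - 14/((70 - 69)² + 10072) = 7713*(-1/23988) - 14/(1² + 10072) = -2571/7996 - 14/(1 + 10072) = -2571/7996 - 14/10073 = -2571/7996 - 14*1/10073 = -2571/7996 - 2/1439 = -3715661/11506244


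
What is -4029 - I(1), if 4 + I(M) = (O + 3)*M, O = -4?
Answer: -4024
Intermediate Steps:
I(M) = -4 - M (I(M) = -4 + (-4 + 3)*M = -4 - M)
-4029 - I(1) = -4029 - (-4 - 1*1) = -4029 - (-4 - 1) = -4029 - 1*(-5) = -4029 + 5 = -4024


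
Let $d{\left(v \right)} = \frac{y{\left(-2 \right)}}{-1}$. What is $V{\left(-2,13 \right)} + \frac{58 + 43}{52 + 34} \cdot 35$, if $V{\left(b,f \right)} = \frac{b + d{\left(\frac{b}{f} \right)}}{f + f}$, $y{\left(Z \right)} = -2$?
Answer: $\frac{3535}{86} \approx 41.105$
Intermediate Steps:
$d{\left(v \right)} = 2$ ($d{\left(v \right)} = - \frac{2}{-1} = \left(-2\right) \left(-1\right) = 2$)
$V{\left(b,f \right)} = \frac{2 + b}{2 f}$ ($V{\left(b,f \right)} = \frac{b + 2}{f + f} = \frac{2 + b}{2 f}$)
$V{\left(-2,13 \right)} + \frac{58 + 43}{52 + 34} \cdot 35 = \frac{2 - 2}{2 \cdot 13} + \frac{58 + 43}{52 + 34} \cdot 35 = \frac{1}{2} \cdot \frac{1}{13} \cdot 0 + \frac{101}{86} \cdot 35 = 0 + 101 \cdot \frac{1}{86} \cdot 35 = 0 + \frac{101}{86} \cdot 35 = 0 + \frac{3535}{86} = \frac{3535}{86}$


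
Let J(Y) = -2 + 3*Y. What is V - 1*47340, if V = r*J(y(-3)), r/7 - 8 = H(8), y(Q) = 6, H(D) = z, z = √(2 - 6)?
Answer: -46444 + 224*I ≈ -46444.0 + 224.0*I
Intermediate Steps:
z = 2*I (z = √(-4) = 2*I ≈ 2.0*I)
H(D) = 2*I
r = 56 + 14*I (r = 56 + 7*(2*I) = 56 + 14*I ≈ 56.0 + 14.0*I)
V = 896 + 224*I (V = (56 + 14*I)*(-2 + 3*6) = (56 + 14*I)*(-2 + 18) = (56 + 14*I)*16 = 896 + 224*I ≈ 896.0 + 224.0*I)
V - 1*47340 = (896 + 224*I) - 1*47340 = (896 + 224*I) - 47340 = -46444 + 224*I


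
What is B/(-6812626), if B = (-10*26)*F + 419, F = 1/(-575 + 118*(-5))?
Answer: -97679/1587341858 ≈ -6.1536e-5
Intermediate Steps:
F = -1/1165 (F = 1/(-575 - 590) = 1/(-1165) = -1/1165 ≈ -0.00085837)
B = 97679/233 (B = -10*26*(-1/1165) + 419 = -260*(-1/1165) + 419 = 52/233 + 419 = 97679/233 ≈ 419.22)
B/(-6812626) = (97679/233)/(-6812626) = (97679/233)*(-1/6812626) = -97679/1587341858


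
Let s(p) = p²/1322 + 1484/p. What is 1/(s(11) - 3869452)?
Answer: -14542/56267607805 ≈ -2.5844e-7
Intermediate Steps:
s(p) = 1484/p + p²/1322 (s(p) = p²*(1/1322) + 1484/p = p²/1322 + 1484/p = 1484/p + p²/1322)
1/(s(11) - 3869452) = 1/((1/1322)*(1961848 + 11³)/11 - 3869452) = 1/((1/1322)*(1/11)*(1961848 + 1331) - 3869452) = 1/((1/1322)*(1/11)*1963179 - 3869452) = 1/(1963179/14542 - 3869452) = 1/(-56267607805/14542) = -14542/56267607805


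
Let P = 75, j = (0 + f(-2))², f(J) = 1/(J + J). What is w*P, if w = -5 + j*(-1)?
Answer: -6075/16 ≈ -379.69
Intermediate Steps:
f(J) = 1/(2*J)
j = 1/16 (j = (0 + (½)/(-2))² = (0 + (½)*(-½))² = (0 - ¼)² = (-¼)² = 1/16 ≈ 0.062500)
w = -81/16 (w = -5 + (1/16)*(-1) = -5 - 1/16 = -81/16 ≈ -5.0625)
w*P = -81/16*75 = -6075/16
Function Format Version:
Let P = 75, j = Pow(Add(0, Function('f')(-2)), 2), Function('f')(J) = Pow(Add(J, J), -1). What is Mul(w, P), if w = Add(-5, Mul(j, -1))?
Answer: Rational(-6075, 16) ≈ -379.69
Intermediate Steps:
Function('f')(J) = Mul(Rational(1, 2), Pow(J, -1)) (Function('f')(J) = Pow(Mul(2, J), -1) = Mul(Rational(1, 2), Pow(J, -1)))
j = Rational(1, 16) (j = Pow(Add(0, Mul(Rational(1, 2), Pow(-2, -1))), 2) = Pow(Add(0, Mul(Rational(1, 2), Rational(-1, 2))), 2) = Pow(Add(0, Rational(-1, 4)), 2) = Pow(Rational(-1, 4), 2) = Rational(1, 16) ≈ 0.062500)
w = Rational(-81, 16) (w = Add(-5, Mul(Rational(1, 16), -1)) = Add(-5, Rational(-1, 16)) = Rational(-81, 16) ≈ -5.0625)
Mul(w, P) = Mul(Rational(-81, 16), 75) = Rational(-6075, 16)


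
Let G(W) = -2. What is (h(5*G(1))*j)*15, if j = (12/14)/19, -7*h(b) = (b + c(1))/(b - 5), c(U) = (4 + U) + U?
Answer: -24/931 ≈ -0.025779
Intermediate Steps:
c(U) = 4 + 2*U
h(b) = -(6 + b)/(7*(-5 + b)) (h(b) = -(b + (4 + 2*1))/(7*(b - 5)) = -(b + (4 + 2))/(7*(-5 + b)) = -(b + 6)/(7*(-5 + b)) = -(6 + b)/(7*(-5 + b)))
j = 6/133 (j = (12*(1/14))*(1/19) = (6/7)*(1/19) = 6/133 ≈ 0.045113)
(h(5*G(1))*j)*15 = (((-6 - 5*(-2))/(7*(-5 + 5*(-2))))*(6/133))*15 = (((-6 - 1*(-10))/(7*(-5 - 10)))*(6/133))*15 = (((1/7)*(-6 + 10)/(-15))*(6/133))*15 = (((1/7)*(-1/15)*4)*(6/133))*15 = -4/105*6/133*15 = -8/4655*15 = -24/931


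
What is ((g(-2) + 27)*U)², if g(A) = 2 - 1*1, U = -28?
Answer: 614656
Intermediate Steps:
g(A) = 1 (g(A) = 2 - 1 = 1)
((g(-2) + 27)*U)² = ((1 + 27)*(-28))² = (28*(-28))² = (-784)² = 614656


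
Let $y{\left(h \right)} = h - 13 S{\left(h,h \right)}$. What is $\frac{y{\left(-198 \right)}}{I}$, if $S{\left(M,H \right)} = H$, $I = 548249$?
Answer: $\frac{2376}{548249} \approx 0.0043338$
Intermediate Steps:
$y{\left(h \right)} = - 12 h$ ($y{\left(h \right)} = h - 13 h = - 12 h$)
$\frac{y{\left(-198 \right)}}{I} = \frac{\left(-12\right) \left(-198\right)}{548249} = 2376 \cdot \frac{1}{548249} = \frac{2376}{548249}$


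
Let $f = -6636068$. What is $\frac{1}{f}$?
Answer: $- \frac{1}{6636068} \approx -1.5069 \cdot 10^{-7}$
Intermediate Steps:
$\frac{1}{f} = \frac{1}{-6636068} = - \frac{1}{6636068}$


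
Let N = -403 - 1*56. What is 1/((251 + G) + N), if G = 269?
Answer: 1/61 ≈ 0.016393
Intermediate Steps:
N = -459 (N = -403 - 56 = -459)
1/((251 + G) + N) = 1/((251 + 269) - 459) = 1/(520 - 459) = 1/61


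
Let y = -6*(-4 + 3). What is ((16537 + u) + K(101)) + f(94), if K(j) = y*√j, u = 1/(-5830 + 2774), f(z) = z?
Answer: 50824335/3056 + 6*√101 ≈ 16691.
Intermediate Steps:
y = 6 (y = -6*(-1) = 6)
u = -1/3056 (u = 1/(-3056) = -1/3056 ≈ -0.00032723)
K(j) = 6*√j
((16537 + u) + K(101)) + f(94) = ((16537 - 1/3056) + 6*√101) + 94 = (50537071/3056 + 6*√101) + 94 = 50824335/3056 + 6*√101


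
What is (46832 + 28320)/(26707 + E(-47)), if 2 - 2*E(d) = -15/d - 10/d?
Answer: 7064288/2510527 ≈ 2.8139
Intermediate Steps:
E(d) = 1 + 25/(2*d) (E(d) = 1 - (-15/d - 10/d)/2 = 1 - (-25)/(2*d) = 1 + 25/(2*d))
(46832 + 28320)/(26707 + E(-47)) = (46832 + 28320)/(26707 + (25/2 - 47)/(-47)) = 75152/(26707 - 1/47*(-69/2)) = 75152/(26707 + 69/94) = 75152/(2510527/94) = 75152*(94/2510527) = 7064288/2510527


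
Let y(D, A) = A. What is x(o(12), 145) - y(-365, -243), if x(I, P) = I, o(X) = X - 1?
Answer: 254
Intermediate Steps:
o(X) = -1 + X
x(o(12), 145) - y(-365, -243) = (-1 + 12) - 1*(-243) = 11 + 243 = 254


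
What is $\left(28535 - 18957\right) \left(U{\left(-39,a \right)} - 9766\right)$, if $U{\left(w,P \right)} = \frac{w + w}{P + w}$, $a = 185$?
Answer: $- \frac{6828702146}{73} \approx -9.3544 \cdot 10^{7}$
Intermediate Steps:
$U{\left(w,P \right)} = \frac{2 w}{P + w}$
$\left(28535 - 18957\right) \left(U{\left(-39,a \right)} - 9766\right) = \left(28535 - 18957\right) \left(2 \left(-39\right) \frac{1}{185 - 39} - 9766\right) = 9578 \left(2 \left(-39\right) \frac{1}{146} - 9766\right) = 9578 \left(- \frac{39}{73} - 9766\right) = 9578 \left(- \frac{712957}{73}\right) = - \frac{6828702146}{73}$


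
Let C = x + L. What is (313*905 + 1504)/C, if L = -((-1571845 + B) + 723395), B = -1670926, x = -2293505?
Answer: 284769/225871 ≈ 1.2608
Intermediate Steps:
L = 2519376 (L = -((-1571845 - 1670926) + 723395) = -(-3242771 + 723395) = -1*(-2519376) = 2519376)
C = 225871 (C = -2293505 + 2519376 = 225871)
(313*905 + 1504)/C = (313*905 + 1504)/225871 = (283265 + 1504)*(1/225871) = 284769*(1/225871) = 284769/225871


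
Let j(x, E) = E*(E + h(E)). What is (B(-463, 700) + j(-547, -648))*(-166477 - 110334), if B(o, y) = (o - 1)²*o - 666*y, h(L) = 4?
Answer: 27606620125096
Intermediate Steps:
B(o, y) = -666*y + o*(-1 + o)² (B(o, y) = (-1 + o)²*o - 666*y = o*(-1 + o)² - 666*y = -666*y + o*(-1 + o)²)
j(x, E) = E*(4 + E) (j(x, E) = E*(E + 4) = E*(4 + E))
(B(-463, 700) + j(-547, -648))*(-166477 - 110334) = ((-666*700 - 463*(-1 - 463)²) - 648*(4 - 648))*(-166477 - 110334) = ((-466200 - 463*(-464)²) - 648*(-644))*(-276811) = ((-466200 - 463*215296) + 417312)*(-276811) = ((-466200 - 99682048) + 417312)*(-276811) = (-100148248 + 417312)*(-276811) = -99730936*(-276811) = 27606620125096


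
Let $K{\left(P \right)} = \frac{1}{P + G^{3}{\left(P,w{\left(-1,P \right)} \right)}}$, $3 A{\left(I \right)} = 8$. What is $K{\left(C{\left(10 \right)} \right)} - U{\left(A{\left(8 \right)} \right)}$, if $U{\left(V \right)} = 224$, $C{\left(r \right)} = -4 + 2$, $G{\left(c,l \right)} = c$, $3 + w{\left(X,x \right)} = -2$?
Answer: $- \frac{2241}{10} \approx -224.1$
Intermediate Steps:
$w{\left(X,x \right)} = -5$ ($w{\left(X,x \right)} = -3 - 2 = -5$)
$A{\left(I \right)} = \frac{8}{3}$ ($A{\left(I \right)} = \frac{1}{3} \cdot 8 = \frac{8}{3}$)
$C{\left(r \right)} = -2$
$K{\left(P \right)} = \frac{1}{P + P^{3}}$
$K{\left(C{\left(10 \right)} \right)} - U{\left(A{\left(8 \right)} \right)} = \frac{1}{-2 + \left(-2\right)^{3}} - 224 = \frac{1}{-2 - 8} - 224 = \frac{1}{-10} - 224 = - \frac{1}{10} - 224 = - \frac{2241}{10}$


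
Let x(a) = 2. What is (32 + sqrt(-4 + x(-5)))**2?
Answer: (32 + I*sqrt(2))**2 ≈ 1022.0 + 90.51*I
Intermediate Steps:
(32 + sqrt(-4 + x(-5)))**2 = (32 + sqrt(-4 + 2))**2 = (32 + sqrt(-2))**2 = (32 + I*sqrt(2))**2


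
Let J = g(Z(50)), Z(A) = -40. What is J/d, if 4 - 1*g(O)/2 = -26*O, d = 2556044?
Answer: -518/639011 ≈ -0.00081063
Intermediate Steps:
g(O) = 8 + 52*O (g(O) = 8 - (-52)*O = 8 + 52*O)
J = -2072 (J = 8 + 52*(-40) = 8 - 2080 = -2072)
J/d = -2072/2556044 = -2072*1/2556044 = -518/639011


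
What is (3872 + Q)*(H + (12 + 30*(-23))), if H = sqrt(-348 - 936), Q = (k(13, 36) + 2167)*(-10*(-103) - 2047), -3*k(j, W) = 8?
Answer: 1489738890 - 4394510*I*sqrt(321) ≈ 1.4897e+9 - 7.8734e+7*I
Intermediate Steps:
k(j, W) = -8/3 (k(j, W) = -1/3*8 = -8/3)
Q = -2201127 (Q = (-8/3 + 2167)*(-10*(-103) - 2047) = 6493*(1030 - 2047)/3 = (6493/3)*(-1017) = -2201127)
H = 2*I*sqrt(321) (H = sqrt(-1284) = 2*I*sqrt(321) ≈ 35.833*I)
(3872 + Q)*(H + (12 + 30*(-23))) = (3872 - 2201127)*(2*I*sqrt(321) + (12 + 30*(-23))) = -2197255*(2*I*sqrt(321) + (12 - 690)) = -2197255*(2*I*sqrt(321) - 678) = -2197255*(-678 + 2*I*sqrt(321)) = 1489738890 - 4394510*I*sqrt(321)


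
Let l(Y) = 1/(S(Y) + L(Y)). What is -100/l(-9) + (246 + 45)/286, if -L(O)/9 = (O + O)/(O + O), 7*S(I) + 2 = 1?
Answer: 1832437/2002 ≈ 915.30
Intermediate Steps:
S(I) = -⅐ (S(I) = -2/7 + (⅐)*1 = -2/7 + ⅐ = -⅐)
L(O) = -9 (L(O) = -9*(O + O)/(O + O) = -9*2*O/(2*O) = -9*2*O*1/(2*O) = -9*1 = -9)
l(Y) = -7/64 (l(Y) = 1/(-⅐ - 9) = 1/(-64/7) = -7/64)
-100/l(-9) + (246 + 45)/286 = -100/(-7/64) + (246 + 45)/286 = -100*(-64/7) + 291*(1/286) = 6400/7 + 291/286 = 1832437/2002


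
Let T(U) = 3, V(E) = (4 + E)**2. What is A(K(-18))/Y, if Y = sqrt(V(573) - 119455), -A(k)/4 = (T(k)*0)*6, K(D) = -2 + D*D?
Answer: 0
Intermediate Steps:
K(D) = -2 + D**2
A(k) = 0 (A(k) = -4*3*0*6 = -0*6 = -4*0 = 0)
Y = sqrt(213474) (Y = sqrt((4 + 573)**2 - 119455) = sqrt(577**2 - 119455) = sqrt(332929 - 119455) = sqrt(213474) ≈ 462.03)
A(K(-18))/Y = 0/(sqrt(213474)) = 0*(sqrt(213474)/213474) = 0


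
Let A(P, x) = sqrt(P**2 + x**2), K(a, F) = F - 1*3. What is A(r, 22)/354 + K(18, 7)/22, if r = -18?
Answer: 2/11 + sqrt(202)/177 ≈ 0.26212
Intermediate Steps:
K(a, F) = -3 + F (K(a, F) = F - 3 = -3 + F)
A(r, 22)/354 + K(18, 7)/22 = sqrt((-18)**2 + 22**2)/354 + (-3 + 7)/22 = sqrt(324 + 484)*(1/354) + 4*(1/22) = sqrt(808)*(1/354) + 2/11 = (2*sqrt(202))*(1/354) + 2/11 = sqrt(202)/177 + 2/11 = 2/11 + sqrt(202)/177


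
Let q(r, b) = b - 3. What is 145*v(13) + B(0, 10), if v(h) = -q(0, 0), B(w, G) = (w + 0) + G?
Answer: 445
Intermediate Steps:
q(r, b) = -3 + b
B(w, G) = G + w (B(w, G) = w + G = G + w)
v(h) = 3 (v(h) = -(-3 + 0) = -1*(-3) = 3)
145*v(13) + B(0, 10) = 145*3 + (10 + 0) = 435 + 10 = 445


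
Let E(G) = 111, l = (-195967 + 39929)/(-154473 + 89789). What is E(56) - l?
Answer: 3511943/32342 ≈ 108.59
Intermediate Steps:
l = 78019/32342 (l = -156038/(-64684) = -156038*(-1/64684) = 78019/32342 ≈ 2.4123)
E(56) - l = 111 - 1*78019/32342 = 111 - 78019/32342 = 3511943/32342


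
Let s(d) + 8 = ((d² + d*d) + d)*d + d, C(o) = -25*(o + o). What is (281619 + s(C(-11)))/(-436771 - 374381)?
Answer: -333334661/811152 ≈ -410.94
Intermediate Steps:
C(o) = -50*o
s(d) = -8 + d + d*(d + 2*d²) (s(d) = -8 + (((d² + d*d) + d)*d + d) = -8 + (((d² + d²) + d)*d + d) = -8 + ((2*d² + d)*d + d) = -8 + ((d + 2*d²)*d + d) = -8 + (d*(d + 2*d²) + d) = -8 + (d + d*(d + 2*d²)) = -8 + d + d*(d + 2*d²))
(281619 + s(C(-11)))/(-436771 - 374381) = (281619 + (-8 - 50*(-11) + (-50*(-11))² + 2*(-50*(-11))³))/(-436771 - 374381) = (281619 + (-8 + 550 + 550² + 2*550³))/(-811152) = (281619 + (-8 + 550 + 302500 + 2*166375000))*(-1/811152) = (281619 + (-8 + 550 + 302500 + 332750000))*(-1/811152) = (281619 + 333053042)*(-1/811152) = 333334661*(-1/811152) = -333334661/811152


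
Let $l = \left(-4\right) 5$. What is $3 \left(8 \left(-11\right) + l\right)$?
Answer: $-324$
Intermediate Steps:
$l = -20$
$3 \left(8 \left(-11\right) + l\right) = 3 \left(8 \left(-11\right) - 20\right) = 3 \left(-88 - 20\right) = 3 \left(-108\right) = -324$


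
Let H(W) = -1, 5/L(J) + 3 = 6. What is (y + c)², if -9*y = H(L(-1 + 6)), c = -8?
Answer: 5041/81 ≈ 62.235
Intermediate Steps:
L(J) = 5/3 (L(J) = 5/(-3 + 6) = 5/3)
y = ⅑ (y = -⅑*(-1) = ⅑ ≈ 0.11111)
(y + c)² = (⅑ - 8)² = (-71/9)² = 5041/81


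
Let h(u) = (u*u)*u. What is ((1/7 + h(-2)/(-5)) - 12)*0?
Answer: 0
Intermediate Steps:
h(u) = u³ (h(u) = u²*u = u³)
((1/7 + h(-2)/(-5)) - 12)*0 = ((1/7 + (-2)³/(-5)) - 12)*0 = ((1*(⅐) - 8*(-⅕)) - 12)*0 = ((⅐ + 8/5) - 12)*0 = (61/35 - 12)*0 = -359/35*0 = 0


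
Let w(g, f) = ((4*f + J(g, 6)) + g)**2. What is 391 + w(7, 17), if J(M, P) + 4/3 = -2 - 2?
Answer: 47200/9 ≈ 5244.4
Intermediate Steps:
J(M, P) = -16/3 (J(M, P) = -4/3 + (-2 - 2) = -4/3 - 4 = -16/3)
w(g, f) = (-16/3 + g + 4*f)**2 (w(g, f) = ((4*f - 16/3) + g)**2 = ((-16/3 + 4*f) + g)**2 = (-16/3 + g + 4*f)**2)
391 + w(7, 17) = 391 + (-16 + 3*7 + 12*17)**2/9 = 391 + (-16 + 21 + 204)**2/9 = 391 + (1/9)*209**2 = 391 + (1/9)*43681 = 391 + 43681/9 = 47200/9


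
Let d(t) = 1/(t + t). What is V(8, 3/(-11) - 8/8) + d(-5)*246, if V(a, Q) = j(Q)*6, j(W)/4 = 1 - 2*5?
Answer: -1203/5 ≈ -240.60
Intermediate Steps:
j(W) = -36 (j(W) = 4*(1 - 2*5) = 4*(1 - 10) = 4*(-9) = -36)
V(a, Q) = -216 (V(a, Q) = -36*6 = -216)
d(t) = 1/(2*t)
V(8, 3/(-11) - 8/8) + d(-5)*246 = -216 + ((½)/(-5))*246 = -216 + ((½)*(-⅕))*246 = -216 - ⅒*246 = -216 - 123/5 = -1203/5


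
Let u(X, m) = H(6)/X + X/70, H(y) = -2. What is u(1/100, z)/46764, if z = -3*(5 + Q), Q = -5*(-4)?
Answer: -1399999/327348000 ≈ -0.0042768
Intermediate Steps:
Q = 20
z = -75 (z = -3*(5 + 20) = -3*25 = -75)
u(X, m) = -2/X + X/70
u(1/100, z)/46764 = (-2/(1/100) + (1/70)/100)/46764 = (-2/1/100 + (1/70)*(1/100))*(1/46764) = (-2*100 + 1/7000)*(1/46764) = (-200 + 1/7000)*(1/46764) = -1399999/7000*1/46764 = -1399999/327348000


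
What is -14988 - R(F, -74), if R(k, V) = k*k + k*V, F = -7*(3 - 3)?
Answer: -14988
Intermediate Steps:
F = 0 (F = -7*0 = 0)
R(k, V) = k² + V*k
-14988 - R(F, -74) = -14988 - 0*(-74 + 0) = -14988 - 0*(-74) = -14988 - 1*0 = -14988 + 0 = -14988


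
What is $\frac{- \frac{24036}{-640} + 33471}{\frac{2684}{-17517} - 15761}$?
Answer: $- \frac{93915100773}{44174099360} \approx -2.126$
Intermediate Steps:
$\frac{- \frac{24036}{-640} + 33471}{\frac{2684}{-17517} - 15761} = \frac{\left(-24036\right) \left(- \frac{1}{640}\right) + 33471}{2684 \left(- \frac{1}{17517}\right) - 15761} = \frac{\frac{6009}{160} + 33471}{- \frac{2684}{17517} - 15761} = \frac{5361369}{160 \left(- \frac{276088121}{17517}\right)} = \frac{5361369}{160} \left(- \frac{17517}{276088121}\right) = - \frac{93915100773}{44174099360}$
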